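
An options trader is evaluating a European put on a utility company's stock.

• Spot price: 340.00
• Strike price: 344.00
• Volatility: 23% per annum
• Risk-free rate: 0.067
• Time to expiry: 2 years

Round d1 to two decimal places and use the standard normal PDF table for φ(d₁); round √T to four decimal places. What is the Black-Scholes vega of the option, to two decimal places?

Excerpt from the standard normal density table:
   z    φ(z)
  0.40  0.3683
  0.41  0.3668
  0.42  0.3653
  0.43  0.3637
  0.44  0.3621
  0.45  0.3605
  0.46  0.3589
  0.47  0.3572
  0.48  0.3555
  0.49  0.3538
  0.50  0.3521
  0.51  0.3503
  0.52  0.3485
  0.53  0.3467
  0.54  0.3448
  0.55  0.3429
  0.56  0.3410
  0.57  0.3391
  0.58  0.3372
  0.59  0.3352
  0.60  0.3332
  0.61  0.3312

T = 2;  σ√T = 0.3253
ln(S/K) + (r + σ²/2)T = ln(340/344) + (0.067 + 0.23²/2)·2 = -0.0117 + 0.1869 = 0.1752
d₁ = 0.1752 / 0.3253 = 0.5386 → 0.54
√T = √2 = 1.4142
φ(d₁) = φ(0.54) = 0.3448
vega = S·φ(d₁)·√T = 340·0.3448·1.4142 = 165.7895

165.79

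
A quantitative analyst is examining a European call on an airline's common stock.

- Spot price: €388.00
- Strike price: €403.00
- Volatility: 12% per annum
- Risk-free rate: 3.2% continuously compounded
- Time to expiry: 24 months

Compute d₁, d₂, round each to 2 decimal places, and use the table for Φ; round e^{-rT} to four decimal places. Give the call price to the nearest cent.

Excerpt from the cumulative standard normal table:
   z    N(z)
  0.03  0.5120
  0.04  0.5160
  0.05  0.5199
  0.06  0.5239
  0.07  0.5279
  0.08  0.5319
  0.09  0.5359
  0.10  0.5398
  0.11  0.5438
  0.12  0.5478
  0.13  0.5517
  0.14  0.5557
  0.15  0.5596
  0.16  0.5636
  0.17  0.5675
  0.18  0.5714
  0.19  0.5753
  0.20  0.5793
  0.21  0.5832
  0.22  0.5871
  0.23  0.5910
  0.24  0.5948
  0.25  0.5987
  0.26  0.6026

€31.23

σ√T = 0.12·√2 = 0.1697
d₁ = [ln(388/403) + (0.032 + 0.12²/2)·2] / 0.1697 = [-0.0379 + 0.0784] / 0.1697 = 0.2385 → 0.24
d₂ = d₁ − σ√T = 0.2385 − 0.1697 = 0.0688 → 0.07
e^(−rT) = e^(−0.032·2) = 0.9380
C = 388·N(0.24) − 403·0.9380·N(0.07) = 388·0.5948 − 403·0.9380·0.5279 = 230.7824 − 199.5536 = 31.2288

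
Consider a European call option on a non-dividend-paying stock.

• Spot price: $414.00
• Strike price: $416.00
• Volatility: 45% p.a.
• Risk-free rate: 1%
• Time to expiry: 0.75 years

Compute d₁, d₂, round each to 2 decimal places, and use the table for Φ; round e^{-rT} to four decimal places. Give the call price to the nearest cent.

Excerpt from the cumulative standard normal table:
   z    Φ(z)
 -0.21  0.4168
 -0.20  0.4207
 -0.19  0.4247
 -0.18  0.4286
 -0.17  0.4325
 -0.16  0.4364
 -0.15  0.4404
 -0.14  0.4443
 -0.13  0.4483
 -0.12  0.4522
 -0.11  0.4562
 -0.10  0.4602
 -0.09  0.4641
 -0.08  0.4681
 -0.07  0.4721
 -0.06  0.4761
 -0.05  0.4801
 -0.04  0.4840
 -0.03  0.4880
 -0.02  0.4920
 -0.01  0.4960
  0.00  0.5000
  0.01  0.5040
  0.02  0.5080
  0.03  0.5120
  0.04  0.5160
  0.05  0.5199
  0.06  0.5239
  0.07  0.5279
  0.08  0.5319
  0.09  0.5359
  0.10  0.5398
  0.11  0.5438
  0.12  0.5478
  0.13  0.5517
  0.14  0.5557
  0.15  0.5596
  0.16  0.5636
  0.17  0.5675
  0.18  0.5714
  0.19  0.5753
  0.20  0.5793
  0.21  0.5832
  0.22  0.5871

$64.48

σ√T = 0.45·√0.75 = 0.3897
ln(S/K) + (r + σ²/2)T = ln(414/416) + (0.01 + 0.45²/2)·0.75 = -0.0048 + 0.0834 = 0.0786
d₁ = 0.0786 / 0.3897 = 0.2017 which rounds to 0.20
d₂ = d₁ − σ√T = 0.2017 − 0.3897 = -0.1880 which rounds to -0.19
exp(−rT) = exp(−0.01·0.75) = 0.9925
C = 414·N(0.20) − 416·0.9925·N(-0.19) = 414·0.5793 − 416·0.9925·0.4247 = 239.8302 − 175.3501 = 64.4801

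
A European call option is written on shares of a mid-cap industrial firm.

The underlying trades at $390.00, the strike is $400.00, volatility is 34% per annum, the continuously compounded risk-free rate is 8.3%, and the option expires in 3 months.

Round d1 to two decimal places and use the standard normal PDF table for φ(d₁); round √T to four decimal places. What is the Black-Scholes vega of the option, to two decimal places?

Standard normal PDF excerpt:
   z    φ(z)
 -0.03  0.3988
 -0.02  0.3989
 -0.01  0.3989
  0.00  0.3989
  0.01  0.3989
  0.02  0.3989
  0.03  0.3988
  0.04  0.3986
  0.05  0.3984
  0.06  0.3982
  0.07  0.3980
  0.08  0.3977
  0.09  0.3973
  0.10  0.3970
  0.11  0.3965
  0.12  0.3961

77.65

σ√T = 0.34 × 0.5000 = 0.1700
d₁ = [ln(390/400) + (0.083 + ½·0.34²)·0.25] / (σ√T) = (-0.0253 + 0.0352) / 0.1700 = 0.0581 ≈ 0.06
√T = √0.25 = 0.5000
φ(d₁) = φ(0.06) = 0.3982
vega = S·φ(d₁)·√T = 390·0.3982·0.5000 = 77.6490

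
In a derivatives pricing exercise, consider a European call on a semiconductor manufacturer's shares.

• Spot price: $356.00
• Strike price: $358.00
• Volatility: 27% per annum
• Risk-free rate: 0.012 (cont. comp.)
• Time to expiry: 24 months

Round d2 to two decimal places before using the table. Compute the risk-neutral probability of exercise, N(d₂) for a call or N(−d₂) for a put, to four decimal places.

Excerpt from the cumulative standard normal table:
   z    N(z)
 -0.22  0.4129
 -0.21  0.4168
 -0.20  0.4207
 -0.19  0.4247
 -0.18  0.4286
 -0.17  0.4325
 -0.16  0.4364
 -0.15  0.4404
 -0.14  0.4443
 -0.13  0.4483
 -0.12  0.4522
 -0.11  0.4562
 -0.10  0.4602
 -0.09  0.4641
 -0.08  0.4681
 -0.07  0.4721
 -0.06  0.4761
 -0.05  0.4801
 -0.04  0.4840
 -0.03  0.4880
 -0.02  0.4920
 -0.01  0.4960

0.4443

σ√T = 0.27 × 1.4142 = 0.3818
d₁ = [ln(356/358) + (0.012 + ½·0.27²)·2] / (σ√T) = (-0.0056 + 0.0969) / 0.3818 = 0.2391 ≈ 0.24
d₂ = 0.2391 − 0.3818 = -0.1427 ≈ -0.14
Risk-neutral Pr[S_T > K] = N(d₂) = N(-0.14) = 0.4443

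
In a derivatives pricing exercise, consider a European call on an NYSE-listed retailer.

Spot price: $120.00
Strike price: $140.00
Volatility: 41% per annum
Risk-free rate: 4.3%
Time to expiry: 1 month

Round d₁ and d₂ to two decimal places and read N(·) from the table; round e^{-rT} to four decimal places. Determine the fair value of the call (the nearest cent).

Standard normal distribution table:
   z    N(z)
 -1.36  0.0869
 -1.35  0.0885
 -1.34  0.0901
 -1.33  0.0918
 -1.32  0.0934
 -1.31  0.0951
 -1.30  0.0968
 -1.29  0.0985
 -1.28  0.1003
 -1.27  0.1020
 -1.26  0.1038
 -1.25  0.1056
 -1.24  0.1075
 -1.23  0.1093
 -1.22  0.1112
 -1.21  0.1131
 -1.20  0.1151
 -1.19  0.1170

$0.77

σ√T = 0.41·√0.08333 = 0.1184
d₁ = [ln(120/140) + (0.043 + 0.41²/2)·0.08333] / 0.1184 = [-0.1542 + 0.0106] / 0.1184 = -1.2130 which rounds to -1.21
d₂ = d₁ − σ√T = -1.2130 − 0.1184 = -1.3313 which rounds to -1.33
exp(−rT) = exp(−0.043·0.08333) = 0.9964
C = 120·N(-1.21) − 140·0.9964·N(-1.33) = 120·0.1131 − 140·0.9964·0.0918 = 13.5720 − 12.8057 = 0.7663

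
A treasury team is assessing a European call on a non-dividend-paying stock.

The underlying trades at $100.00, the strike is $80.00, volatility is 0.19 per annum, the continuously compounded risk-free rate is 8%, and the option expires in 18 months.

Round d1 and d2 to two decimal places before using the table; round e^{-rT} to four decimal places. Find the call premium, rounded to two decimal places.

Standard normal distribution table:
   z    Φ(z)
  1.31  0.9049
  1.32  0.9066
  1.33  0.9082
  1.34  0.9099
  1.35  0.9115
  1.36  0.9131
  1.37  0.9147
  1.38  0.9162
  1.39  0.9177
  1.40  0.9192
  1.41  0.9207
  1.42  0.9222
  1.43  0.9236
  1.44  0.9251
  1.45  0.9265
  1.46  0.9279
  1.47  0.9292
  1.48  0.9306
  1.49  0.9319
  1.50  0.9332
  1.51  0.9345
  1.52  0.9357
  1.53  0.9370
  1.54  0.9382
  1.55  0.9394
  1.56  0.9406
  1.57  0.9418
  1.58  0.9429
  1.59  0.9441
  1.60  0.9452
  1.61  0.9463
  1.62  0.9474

$29.62

σ√T = 0.19 × 1.2247 = 0.2327
d₁ = [ln(100/80) + (0.08 + ½·0.19²)·1.5] / (σ√T) = (0.2231 + 0.1471) / 0.2327 = 1.5910 → 1.59
d₂ = 1.5910 − 0.2327 = 1.3583 → 1.36
exp(−rT) = exp(−0.08·1.5) = 0.8869
N(d₁) = N(1.59) = 0.9441;  N(d₂) = N(1.36) = 0.9131
C = 100·0.9441 − 80·0.8869·0.9131 = 94.4100 − 64.7863 = 29.6237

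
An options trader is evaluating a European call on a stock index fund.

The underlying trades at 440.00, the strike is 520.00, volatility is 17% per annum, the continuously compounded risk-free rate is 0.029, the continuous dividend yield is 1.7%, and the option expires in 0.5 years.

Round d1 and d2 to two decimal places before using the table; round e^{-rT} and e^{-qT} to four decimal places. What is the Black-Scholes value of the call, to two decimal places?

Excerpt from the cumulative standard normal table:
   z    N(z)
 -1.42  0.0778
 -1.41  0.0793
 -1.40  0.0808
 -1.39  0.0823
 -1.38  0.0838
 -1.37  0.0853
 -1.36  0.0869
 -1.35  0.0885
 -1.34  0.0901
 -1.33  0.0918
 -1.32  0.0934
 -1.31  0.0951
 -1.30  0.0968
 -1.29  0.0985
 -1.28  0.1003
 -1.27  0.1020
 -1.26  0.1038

σ√T = 0.17 × 0.7071 = 0.1202
d₁ = [ln(440/520) + (0.029 − 0.017 + 0.17²/2)·0.5] / 0.1202 = [-0.1671 + 0.0132] / 0.1202 = -1.2797 ≈ -1.28
d₂ = d₁ − σ√T = -1.2797 − 0.1202 = -1.3999 ≈ -1.40
e^(−qT) = e^(−0.017·0.5) = 0.9915;  e^(−rT) = e^(−0.029·0.5) = 0.9856
N(d₁) = N(-1.28) = 0.1003;  N(d₂) = N(-1.40) = 0.0808
C = 440·0.9915·0.1003 − 520·0.9856·0.0808 = 43.7569 − 41.4110 = 2.3459

2.35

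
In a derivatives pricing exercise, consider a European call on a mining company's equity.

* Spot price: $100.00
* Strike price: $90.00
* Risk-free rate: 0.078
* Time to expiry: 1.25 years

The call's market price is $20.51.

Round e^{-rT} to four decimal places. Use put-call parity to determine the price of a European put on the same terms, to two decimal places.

exp(−rT) = exp(−0.078·1.25) = 0.9071
Put-call parity: C − P = S − K·e^(−rT) = 100 − 90·0.9071 = 100 − 81.6390 = 18.3610
P = C − (C − P) = 20.51 − (18.3610) = 2.1490

$2.15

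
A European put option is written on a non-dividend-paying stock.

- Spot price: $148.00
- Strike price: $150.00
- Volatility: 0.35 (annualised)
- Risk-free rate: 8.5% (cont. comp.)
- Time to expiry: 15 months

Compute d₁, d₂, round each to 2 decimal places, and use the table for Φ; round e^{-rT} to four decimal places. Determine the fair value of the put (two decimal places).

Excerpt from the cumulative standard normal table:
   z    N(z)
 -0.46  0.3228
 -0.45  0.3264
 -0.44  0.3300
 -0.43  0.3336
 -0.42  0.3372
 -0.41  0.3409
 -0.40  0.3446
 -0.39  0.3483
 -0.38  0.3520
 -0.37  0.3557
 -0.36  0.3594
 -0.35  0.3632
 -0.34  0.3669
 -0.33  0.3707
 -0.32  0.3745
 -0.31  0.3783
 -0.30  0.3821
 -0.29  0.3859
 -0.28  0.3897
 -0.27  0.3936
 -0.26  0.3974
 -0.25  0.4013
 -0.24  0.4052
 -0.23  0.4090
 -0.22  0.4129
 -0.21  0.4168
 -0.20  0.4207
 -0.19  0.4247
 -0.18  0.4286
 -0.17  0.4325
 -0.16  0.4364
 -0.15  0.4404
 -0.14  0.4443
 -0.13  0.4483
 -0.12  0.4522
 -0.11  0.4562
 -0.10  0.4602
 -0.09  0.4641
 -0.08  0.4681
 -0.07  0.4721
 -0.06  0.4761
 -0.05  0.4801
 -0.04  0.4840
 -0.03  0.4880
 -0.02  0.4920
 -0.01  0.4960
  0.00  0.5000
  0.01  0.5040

σ√T = 0.35·√1.25 = 0.3913
ln(S/K) + (r + σ²/2)T = ln(148/150) + (0.085 + 0.35²/2)·1.25 = -0.0134 + 0.1828 = 0.1694
d₁ = 0.1694 / 0.3913 = 0.4329 ⇒ 0.43
d₂ = d₁ − σ√T = 0.4329 − 0.3913 = 0.0416 ⇒ 0.04
exp(−rT) = exp(−0.085·1.25) = 0.8992
P = 150·0.8992·N(-0.04) − 148·N(-0.43) = 150·0.8992·0.4840 − 148·0.3336 = 65.2819 − 49.3728 = 15.9091

$15.91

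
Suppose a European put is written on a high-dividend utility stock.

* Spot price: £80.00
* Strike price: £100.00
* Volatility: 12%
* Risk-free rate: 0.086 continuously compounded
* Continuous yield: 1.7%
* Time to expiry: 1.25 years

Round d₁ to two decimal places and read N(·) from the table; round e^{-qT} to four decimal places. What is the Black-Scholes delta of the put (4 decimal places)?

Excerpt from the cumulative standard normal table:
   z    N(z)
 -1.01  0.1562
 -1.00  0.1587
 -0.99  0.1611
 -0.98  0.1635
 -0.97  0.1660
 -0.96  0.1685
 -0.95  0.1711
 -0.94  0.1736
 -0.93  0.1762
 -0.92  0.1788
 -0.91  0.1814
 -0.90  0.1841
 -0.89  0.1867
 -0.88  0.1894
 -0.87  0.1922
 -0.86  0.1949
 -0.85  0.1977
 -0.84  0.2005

σ√T = 0.12 × 1.1180 = 0.1342
d₁ = [ln(80/100) + (0.086 − 0.017 + ½·0.12²)·1.25] / (σ√T) = (-0.2231 + 0.0952) / 0.1342 = -0.9533 → -0.95
N(d₁) = N(-0.95) = 0.1711
Δ_put = exp(−qT)·(N(d₁) − 1) = 0.9790·(0.1711 − 1) = -0.8115

-0.8115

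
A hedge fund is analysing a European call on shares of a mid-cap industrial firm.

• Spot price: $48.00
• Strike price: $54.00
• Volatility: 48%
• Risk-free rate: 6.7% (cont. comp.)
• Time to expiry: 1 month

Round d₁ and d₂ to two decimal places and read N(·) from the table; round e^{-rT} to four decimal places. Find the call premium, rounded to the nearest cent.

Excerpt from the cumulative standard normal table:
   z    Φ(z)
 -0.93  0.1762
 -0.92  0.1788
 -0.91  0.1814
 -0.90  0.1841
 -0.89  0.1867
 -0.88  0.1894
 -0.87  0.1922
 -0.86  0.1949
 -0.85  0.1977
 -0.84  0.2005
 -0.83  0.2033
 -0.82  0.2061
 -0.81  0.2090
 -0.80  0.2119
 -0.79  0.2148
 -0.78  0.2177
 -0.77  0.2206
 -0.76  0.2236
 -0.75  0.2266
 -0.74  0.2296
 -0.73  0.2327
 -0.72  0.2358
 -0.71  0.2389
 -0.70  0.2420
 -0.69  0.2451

σ√T = 0.48·√0.08333 = 0.1386
d₁ = [ln(48/54) + (0.067 + 0.48²/2)·0.08333] / 0.1386 = [-0.1178 + 0.0152] / 0.1386 = -0.7404 ⇒ -0.74
d₂ = d₁ − σ√T = -0.7404 − 0.1386 = -0.8790 ⇒ -0.88
exp(−rT) = exp(−0.067·0.08333) = 0.9944
N(d₁) = N(-0.74) = 0.2296;  N(d₂) = N(-0.88) = 0.1894
C = 48·0.2296 − 54·0.9944·0.1894 = 11.0208 − 10.1703 = 0.8505

$0.85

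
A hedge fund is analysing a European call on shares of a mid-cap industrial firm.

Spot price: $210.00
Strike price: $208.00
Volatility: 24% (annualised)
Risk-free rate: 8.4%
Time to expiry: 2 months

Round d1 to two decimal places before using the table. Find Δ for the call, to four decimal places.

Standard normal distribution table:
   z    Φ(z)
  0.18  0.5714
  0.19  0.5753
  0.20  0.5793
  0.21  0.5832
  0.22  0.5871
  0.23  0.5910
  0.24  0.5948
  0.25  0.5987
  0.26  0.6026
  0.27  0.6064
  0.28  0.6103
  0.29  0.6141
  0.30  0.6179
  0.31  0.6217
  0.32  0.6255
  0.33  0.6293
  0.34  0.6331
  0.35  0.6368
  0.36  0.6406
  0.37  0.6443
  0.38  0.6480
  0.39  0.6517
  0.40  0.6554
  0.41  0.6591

T = 0.1667;  σ√T = 0.0980
d₁ = [ln(210/208) + (0.084 + 0.24²/2)·0.1667] / 0.0980 = [0.0096 + 0.0188] / 0.0980 = 0.2895 → 0.29
N(d₁) = N(0.29) = 0.6141
Δ_call = N(d₁) = 0.6141

0.6141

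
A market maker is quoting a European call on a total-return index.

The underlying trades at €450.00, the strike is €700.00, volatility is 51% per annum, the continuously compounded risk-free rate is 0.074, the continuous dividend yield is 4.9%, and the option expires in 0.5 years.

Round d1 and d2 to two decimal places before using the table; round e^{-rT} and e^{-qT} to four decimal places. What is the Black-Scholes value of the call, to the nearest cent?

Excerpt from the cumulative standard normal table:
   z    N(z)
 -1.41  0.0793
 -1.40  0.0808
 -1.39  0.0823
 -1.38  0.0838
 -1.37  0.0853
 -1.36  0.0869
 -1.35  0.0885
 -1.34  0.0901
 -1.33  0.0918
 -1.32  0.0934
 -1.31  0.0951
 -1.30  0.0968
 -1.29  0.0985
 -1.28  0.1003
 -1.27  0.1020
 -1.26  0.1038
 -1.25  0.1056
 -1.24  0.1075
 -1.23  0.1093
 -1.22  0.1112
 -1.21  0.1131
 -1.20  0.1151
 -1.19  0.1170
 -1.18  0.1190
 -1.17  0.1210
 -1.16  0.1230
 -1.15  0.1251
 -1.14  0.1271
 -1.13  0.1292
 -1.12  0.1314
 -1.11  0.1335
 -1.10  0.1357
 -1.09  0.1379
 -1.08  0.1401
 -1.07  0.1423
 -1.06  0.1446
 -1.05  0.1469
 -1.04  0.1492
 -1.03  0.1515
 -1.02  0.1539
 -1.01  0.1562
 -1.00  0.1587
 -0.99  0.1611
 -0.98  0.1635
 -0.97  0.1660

σ√T = 0.51 × 0.7071 = 0.3606
ln(S/K) + (r − q + σ²/2)T = ln(450/700) + (0.074 − 0.049 + 0.51²/2)·0.5 = -0.4418 + 0.0775 = -0.3643
d₁ = -0.3643 / 0.3606 = -1.0102 ⇒ -1.01
d₂ = d₁ − σ√T = -1.0102 − 0.3606 = -1.3708 ⇒ -1.37
e^(−qT) = e^(−0.049·0.5) = 0.9758;  e^(−rT) = e^(−0.074·0.5) = 0.9637
N(d₁) = N(-1.01) = 0.1562;  N(d₂) = N(-1.37) = 0.0853
C = 450·0.9758·0.1562 − 700·0.9637·0.0853 = 68.5890 − 57.5425 = 11.0465

€11.05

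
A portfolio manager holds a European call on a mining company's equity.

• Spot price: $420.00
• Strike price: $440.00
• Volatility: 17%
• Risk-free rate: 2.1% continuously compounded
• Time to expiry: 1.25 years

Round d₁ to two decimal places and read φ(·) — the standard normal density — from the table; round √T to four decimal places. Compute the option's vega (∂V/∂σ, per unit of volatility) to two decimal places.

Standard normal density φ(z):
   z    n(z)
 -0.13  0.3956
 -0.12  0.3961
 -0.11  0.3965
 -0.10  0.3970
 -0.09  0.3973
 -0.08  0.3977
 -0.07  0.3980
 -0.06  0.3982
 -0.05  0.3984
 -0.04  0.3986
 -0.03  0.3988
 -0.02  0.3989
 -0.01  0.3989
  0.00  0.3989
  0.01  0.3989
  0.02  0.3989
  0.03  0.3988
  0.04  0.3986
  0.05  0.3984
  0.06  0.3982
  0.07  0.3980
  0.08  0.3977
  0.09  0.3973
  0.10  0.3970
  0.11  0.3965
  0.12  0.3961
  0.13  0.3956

187.31

σ√T = 0.17·√1.25 = 0.1901
d₁ = [ln(420/440) + (0.021 + 0.17²/2)·1.25] / 0.1901 = [-0.0465 + 0.0443] / 0.1901 = -0.0116 ≈ -0.01
√T = √1.25 = 1.1180
φ(d₁) = φ(-0.01) = 0.3989
vega = S·φ(d₁)·√T = 420·0.3989·1.1180 = 187.3075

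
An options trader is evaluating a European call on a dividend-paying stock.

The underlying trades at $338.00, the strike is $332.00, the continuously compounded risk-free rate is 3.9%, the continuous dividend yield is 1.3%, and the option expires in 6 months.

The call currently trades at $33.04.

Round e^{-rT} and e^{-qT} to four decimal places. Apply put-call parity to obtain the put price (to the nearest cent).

e^(−qT) = e^(−0.013·0.5) = 0.9935;  e^(−rT) = e^(−0.039·0.5) = 0.9807
Put-call parity: C − P = S·e^(−qT) − K·e^(−rT) = 338·0.9935 − 332·0.9807 = 335.8030 − 325.5924 = 10.2106
P = C − (C − P) = 33.04 − (10.2106) = 22.8294

$22.83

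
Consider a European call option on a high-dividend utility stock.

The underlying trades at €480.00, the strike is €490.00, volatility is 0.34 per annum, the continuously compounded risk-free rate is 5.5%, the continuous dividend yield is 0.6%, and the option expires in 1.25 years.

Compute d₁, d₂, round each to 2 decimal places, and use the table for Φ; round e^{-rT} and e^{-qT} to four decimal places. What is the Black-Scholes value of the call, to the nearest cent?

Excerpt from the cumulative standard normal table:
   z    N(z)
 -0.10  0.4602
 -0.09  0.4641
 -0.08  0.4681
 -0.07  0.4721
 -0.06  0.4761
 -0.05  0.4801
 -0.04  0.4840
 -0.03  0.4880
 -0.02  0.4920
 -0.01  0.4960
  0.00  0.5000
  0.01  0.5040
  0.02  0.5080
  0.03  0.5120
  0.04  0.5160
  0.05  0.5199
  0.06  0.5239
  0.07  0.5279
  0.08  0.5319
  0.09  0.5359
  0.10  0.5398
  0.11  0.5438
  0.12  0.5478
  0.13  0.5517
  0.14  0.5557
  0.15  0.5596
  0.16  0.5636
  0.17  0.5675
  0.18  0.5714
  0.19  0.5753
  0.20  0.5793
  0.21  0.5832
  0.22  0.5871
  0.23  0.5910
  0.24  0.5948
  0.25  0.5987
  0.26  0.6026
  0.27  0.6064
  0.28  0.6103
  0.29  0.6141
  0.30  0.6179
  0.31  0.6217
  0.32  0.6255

€80.23

σ√T = 0.34 × 1.1180 = 0.3801
d₁ = [ln(480/490) + (0.055 − 0.006 + ½·0.34²)·1.25] / (σ√T) = (-0.0206 + 0.1335) / 0.3801 = 0.2970 ≈ 0.30
d₂ = 0.2970 − 0.3801 = -0.0832 ≈ -0.08
exp(−qT) = exp(−0.006·1.25) = 0.9925;  exp(−rT) = exp(−0.055·1.25) = 0.9336
C = 480·0.9925·N(0.30) − 490·0.9336·N(-0.08) = 480·0.9925·0.6179 − 490·0.9336·0.4681 = 294.3676 − 214.1389 = 80.2287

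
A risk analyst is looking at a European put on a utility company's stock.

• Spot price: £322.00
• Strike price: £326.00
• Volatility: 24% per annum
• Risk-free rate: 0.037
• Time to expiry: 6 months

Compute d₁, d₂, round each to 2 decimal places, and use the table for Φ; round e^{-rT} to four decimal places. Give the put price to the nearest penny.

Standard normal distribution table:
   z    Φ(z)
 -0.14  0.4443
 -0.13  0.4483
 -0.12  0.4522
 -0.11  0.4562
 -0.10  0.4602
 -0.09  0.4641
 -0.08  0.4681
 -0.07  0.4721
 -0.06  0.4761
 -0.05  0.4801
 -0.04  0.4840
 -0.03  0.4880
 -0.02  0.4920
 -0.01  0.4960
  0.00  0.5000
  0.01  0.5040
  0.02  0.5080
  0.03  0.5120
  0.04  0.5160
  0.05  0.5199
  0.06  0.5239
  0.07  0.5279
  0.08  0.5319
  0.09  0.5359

σ√T = 0.24·√0.5 = 0.1697
d₁ = [ln(322/326) + (0.037 + 0.24²/2)·0.5] / 0.1697 = [-0.0123 + 0.0329] / 0.1697 = 0.1211 ⇒ 0.12
d₂ = d₁ − σ√T = 0.1211 − 0.1697 = -0.0486 ⇒ -0.05
e^(−rT) = e^(−0.037·0.5) = 0.9817
N(−d₂) = N(0.05) = 0.5199;  N(−d₁) = N(-0.12) = 0.4522
P = 326·0.9817·0.5199 − 322·0.4522 = 166.3858 − 145.6084 = 20.7774

£20.78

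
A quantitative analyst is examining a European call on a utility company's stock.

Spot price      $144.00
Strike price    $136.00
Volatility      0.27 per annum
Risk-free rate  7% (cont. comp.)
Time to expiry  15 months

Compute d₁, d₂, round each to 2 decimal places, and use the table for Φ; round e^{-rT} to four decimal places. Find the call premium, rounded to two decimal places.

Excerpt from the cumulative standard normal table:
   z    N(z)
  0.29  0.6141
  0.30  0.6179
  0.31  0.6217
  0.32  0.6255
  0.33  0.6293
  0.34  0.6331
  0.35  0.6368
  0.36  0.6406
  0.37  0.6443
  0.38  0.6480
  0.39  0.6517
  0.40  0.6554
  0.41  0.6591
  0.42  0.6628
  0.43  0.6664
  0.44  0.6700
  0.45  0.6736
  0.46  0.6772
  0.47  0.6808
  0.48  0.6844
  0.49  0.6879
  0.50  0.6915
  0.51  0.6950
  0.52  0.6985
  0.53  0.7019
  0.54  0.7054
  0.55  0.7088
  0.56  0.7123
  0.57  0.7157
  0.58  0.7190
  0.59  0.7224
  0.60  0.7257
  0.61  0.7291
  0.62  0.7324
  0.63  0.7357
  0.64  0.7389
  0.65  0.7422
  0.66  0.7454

T = 1.25;  σ√T = 0.3019
ln(S/K) + (r + σ²/2)T = ln(144/136) + (0.07 + 0.27²/2)·1.25 = 0.0572 + 0.1331 = 0.1902
d₁ = 0.1902 / 0.3019 = 0.6301 which rounds to 0.63
d₂ = d₁ − σ√T = 0.6301 − 0.3019 = 0.3283 which rounds to 0.33
exp(−rT) = exp(−0.07·1.25) = 0.9162
N(d₁) = N(0.63) = 0.7357;  N(d₂) = N(0.33) = 0.6293
C = 144·0.7357 − 136·0.9162·0.6293 = 105.9408 − 78.4128 = 27.5280

$27.53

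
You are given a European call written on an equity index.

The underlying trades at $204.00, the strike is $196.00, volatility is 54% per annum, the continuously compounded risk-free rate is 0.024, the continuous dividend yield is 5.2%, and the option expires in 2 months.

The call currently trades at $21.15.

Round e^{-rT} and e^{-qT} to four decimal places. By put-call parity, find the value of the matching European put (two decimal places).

e^(−qT) = e^(−0.052·0.1667) = 0.9914;  e^(−rT) = e^(−0.024·0.1667) = 0.9960
Put-call parity: C − P = S·e^(−qT) − K·e^(−rT) = 204·0.9914 − 196·0.9960 = 202.2456 − 195.2160 = 7.0296
P = C − (C − P) = 21.15 − (7.0296) = 14.1204

$14.12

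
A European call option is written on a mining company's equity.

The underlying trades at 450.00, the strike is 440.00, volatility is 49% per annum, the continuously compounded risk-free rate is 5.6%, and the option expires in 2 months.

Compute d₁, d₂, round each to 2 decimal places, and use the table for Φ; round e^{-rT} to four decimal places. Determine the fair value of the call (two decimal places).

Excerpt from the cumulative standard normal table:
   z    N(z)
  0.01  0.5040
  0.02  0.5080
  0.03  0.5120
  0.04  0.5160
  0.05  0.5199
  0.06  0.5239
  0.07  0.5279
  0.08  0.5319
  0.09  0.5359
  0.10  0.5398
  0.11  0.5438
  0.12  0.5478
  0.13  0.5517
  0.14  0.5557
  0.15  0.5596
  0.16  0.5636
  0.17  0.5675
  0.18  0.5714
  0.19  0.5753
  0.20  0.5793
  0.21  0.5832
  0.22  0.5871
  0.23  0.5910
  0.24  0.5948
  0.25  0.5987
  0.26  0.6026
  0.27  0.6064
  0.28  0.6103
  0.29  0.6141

42.80

σ√T = 0.49·√0.1667 = 0.2000
d₁ = [ln(450/440) + (0.056 + 0.49²/2)·0.1667] / 0.2000 = [0.0225 + 0.0293] / 0.2000 = 0.2590 ≈ 0.26
d₂ = d₁ − σ√T = 0.2590 − 0.2000 = 0.0590 ≈ 0.06
exp(−rT) = exp(−0.056·0.1667) = 0.9907
N(d₁) = N(0.26) = 0.6026;  N(d₂) = N(0.06) = 0.5239
C = 450·0.6026 − 440·0.9907·0.5239 = 271.1700 − 228.3722 = 42.7978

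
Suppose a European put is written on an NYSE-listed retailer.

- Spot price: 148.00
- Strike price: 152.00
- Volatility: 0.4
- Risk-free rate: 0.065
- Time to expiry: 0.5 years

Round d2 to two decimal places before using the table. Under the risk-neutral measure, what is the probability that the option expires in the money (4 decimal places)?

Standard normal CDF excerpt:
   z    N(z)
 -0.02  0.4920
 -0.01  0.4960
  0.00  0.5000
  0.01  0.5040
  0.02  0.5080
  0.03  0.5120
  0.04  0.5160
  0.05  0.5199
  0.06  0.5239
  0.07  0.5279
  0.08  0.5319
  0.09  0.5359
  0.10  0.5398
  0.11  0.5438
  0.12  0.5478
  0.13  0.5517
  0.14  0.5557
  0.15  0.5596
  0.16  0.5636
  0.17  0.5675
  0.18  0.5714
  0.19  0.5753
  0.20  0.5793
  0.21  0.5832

σ√T = 0.4·√0.5 = 0.2828
d₁ = [ln(148/152) + (0.065 + 0.4²/2)·0.5] / 0.2828 = [-0.0267 + 0.0725] / 0.2828 = 0.1620 ⇒ 0.16
d₂ = d₁ − σ√T = 0.1620 − 0.2828 = -0.1208 ⇒ -0.12
Pr(exercise) under Q = N(−d₂) = N(0.12) = 0.5478

0.5478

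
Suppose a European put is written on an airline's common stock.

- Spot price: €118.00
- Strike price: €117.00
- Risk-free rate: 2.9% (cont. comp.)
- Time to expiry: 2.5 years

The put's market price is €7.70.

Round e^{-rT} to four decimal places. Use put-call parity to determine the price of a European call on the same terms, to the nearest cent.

exp(−rT) = exp(−0.029·2.5) = 0.9301
Put-call parity: C − P = S − K·e^(−rT) = 118 − 117·0.9301 = 118 − 108.8217 = 9.1783
C = P + (C − P) = 7.70 + (9.1783) = 16.8783

€16.88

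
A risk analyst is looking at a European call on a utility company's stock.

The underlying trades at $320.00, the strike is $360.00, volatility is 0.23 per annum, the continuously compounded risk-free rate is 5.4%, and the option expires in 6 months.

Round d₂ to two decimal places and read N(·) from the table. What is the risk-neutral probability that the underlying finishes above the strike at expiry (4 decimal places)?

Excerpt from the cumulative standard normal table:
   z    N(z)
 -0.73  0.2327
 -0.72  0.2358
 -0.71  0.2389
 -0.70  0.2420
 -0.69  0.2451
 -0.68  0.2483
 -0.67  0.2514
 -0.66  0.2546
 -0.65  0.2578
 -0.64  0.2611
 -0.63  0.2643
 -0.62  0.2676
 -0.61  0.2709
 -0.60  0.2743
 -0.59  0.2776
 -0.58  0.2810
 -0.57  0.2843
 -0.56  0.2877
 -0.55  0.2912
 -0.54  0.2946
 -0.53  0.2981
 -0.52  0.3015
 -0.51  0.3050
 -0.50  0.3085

0.2611

σ√T = 0.23 × 0.7071 = 0.1626
ln(S/K) + (r + σ²/2)T = ln(320/360) + (0.054 + 0.23²/2)·0.5 = -0.1178 + 0.0402 = -0.0776
d₁ = -0.0776 / 0.1626 = -0.4769 ≈ -0.48
d₂ = d₁ − σ√T = -0.4769 − 0.1626 = -0.6395 ≈ -0.64
Risk-neutral Pr[S_T > K] = N(d₂) = N(-0.64) = 0.2611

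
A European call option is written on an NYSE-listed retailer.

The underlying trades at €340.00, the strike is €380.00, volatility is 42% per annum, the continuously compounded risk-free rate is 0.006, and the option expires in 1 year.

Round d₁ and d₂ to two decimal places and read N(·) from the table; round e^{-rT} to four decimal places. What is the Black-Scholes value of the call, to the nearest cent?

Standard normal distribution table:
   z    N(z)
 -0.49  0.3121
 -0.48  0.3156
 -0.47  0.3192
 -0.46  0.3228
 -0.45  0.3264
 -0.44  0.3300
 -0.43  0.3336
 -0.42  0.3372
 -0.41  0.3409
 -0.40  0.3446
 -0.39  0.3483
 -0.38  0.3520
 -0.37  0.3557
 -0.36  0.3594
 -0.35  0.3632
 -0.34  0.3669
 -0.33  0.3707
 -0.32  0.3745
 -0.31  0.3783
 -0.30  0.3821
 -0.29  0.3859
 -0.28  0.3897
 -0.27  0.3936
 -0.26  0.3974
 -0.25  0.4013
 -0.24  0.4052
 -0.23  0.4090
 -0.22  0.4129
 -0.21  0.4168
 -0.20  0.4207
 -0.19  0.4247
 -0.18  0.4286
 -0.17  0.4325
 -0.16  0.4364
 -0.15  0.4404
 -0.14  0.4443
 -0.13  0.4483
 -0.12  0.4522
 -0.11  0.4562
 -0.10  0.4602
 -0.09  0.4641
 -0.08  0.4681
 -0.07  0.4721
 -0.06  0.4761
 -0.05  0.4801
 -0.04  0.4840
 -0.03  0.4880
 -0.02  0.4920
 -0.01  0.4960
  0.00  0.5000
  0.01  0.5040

€42.63

T = 1;  σ√T = 0.4200
d₁ = [ln(340/380) + (0.006 + ½·0.42²)·1] / (σ√T) = (-0.1112 + 0.0942) / 0.4200 = -0.0405 ≈ -0.04
d₂ = -0.0405 − 0.4200 = -0.4605 ≈ -0.46
exp(−rT) = exp(−0.006·1) = 0.9940
C = 340·N(-0.04) − 380·0.9940·N(-0.46) = 340·0.4840 − 380·0.9940·0.3228 = 164.5600 − 121.9280 = 42.6320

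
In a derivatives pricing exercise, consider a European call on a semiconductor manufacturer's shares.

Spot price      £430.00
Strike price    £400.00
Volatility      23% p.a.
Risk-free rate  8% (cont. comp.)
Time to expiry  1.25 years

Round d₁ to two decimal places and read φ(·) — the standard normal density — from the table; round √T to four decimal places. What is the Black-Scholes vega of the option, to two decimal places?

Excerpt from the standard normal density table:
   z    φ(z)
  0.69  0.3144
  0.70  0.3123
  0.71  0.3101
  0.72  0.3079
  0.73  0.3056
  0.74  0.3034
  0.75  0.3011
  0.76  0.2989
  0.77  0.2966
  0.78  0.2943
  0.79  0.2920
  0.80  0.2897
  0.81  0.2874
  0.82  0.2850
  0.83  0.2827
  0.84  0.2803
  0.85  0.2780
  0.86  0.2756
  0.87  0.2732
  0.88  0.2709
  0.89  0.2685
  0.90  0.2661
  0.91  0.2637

139.27

σ√T = 0.23·√1.25 = 0.2571
d₁ = [ln(430/400) + (0.08 + 0.23²/2)·1.25] / 0.2571 = [0.0723 + 0.1331] / 0.2571 = 0.7987 ⇒ 0.80
√T = √1.25 = 1.1180
φ(d₁) = φ(0.80) = 0.2897
vega = S·φ(d₁)·√T = 430·0.2897·1.1180 = 139.2704
(Vega is the same for a European call and put with the same parameters.)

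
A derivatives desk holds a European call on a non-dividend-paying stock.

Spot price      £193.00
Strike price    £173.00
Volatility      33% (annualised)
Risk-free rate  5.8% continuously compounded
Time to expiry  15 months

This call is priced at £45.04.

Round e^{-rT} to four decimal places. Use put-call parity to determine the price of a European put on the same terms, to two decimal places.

exp(−rT) = exp(−0.058·1.25) = 0.9301
Put-call parity: C − P = S − K·e^(−rT) = 193 − 173·0.9301 = 193 − 160.9073 = 32.0927
P = C − (C − P) = 45.04 − (32.0927) = 12.9473

£12.95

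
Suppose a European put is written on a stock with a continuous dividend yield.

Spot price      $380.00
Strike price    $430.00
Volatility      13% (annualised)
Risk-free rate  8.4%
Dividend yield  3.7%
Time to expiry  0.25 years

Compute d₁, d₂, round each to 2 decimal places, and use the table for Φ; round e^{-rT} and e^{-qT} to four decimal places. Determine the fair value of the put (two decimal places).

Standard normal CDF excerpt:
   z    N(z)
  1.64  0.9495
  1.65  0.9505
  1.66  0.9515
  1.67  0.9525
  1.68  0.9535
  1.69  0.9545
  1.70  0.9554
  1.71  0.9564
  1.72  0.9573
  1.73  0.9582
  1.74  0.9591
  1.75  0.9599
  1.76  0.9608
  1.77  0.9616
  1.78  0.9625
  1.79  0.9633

σ√T = 0.13·√0.25 = 0.0650
d₁ = [ln(380/430) + (0.084 − 0.037 + 0.13²/2)·0.25] / 0.0650 = [-0.1236 + 0.0139] / 0.0650 = -1.6885 → -1.69
d₂ = d₁ − σ√T = -1.6885 − 0.0650 = -1.7535 → -1.75
exp(−qT) = exp(−0.037·0.25) = 0.9908;  exp(−rT) = exp(−0.084·0.25) = 0.9792
N(−d₂) = N(1.75) = 0.9599;  N(−d₁) = N(1.69) = 0.9545
P = 430·0.9792·0.9599 − 380·0.9908·0.9545 = 404.1717 − 359.3731 = 44.7986

$44.80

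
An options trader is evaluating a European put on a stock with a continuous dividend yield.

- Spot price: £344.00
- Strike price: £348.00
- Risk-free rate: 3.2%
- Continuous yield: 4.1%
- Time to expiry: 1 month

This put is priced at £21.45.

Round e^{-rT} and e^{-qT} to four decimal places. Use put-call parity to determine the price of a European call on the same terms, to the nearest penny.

e^(−qT) = e^(−0.041·0.08333) = 0.9966;  e^(−rT) = e^(−0.032·0.08333) = 0.9973
Put-call parity: C − P = S·e^(−qT) − K·e^(−rT) = 344·0.9966 − 348·0.9973 = 342.8304 − 347.0604 = -4.2300
C = P + (C − P) = 21.45 + (-4.2300) = 17.2200

£17.22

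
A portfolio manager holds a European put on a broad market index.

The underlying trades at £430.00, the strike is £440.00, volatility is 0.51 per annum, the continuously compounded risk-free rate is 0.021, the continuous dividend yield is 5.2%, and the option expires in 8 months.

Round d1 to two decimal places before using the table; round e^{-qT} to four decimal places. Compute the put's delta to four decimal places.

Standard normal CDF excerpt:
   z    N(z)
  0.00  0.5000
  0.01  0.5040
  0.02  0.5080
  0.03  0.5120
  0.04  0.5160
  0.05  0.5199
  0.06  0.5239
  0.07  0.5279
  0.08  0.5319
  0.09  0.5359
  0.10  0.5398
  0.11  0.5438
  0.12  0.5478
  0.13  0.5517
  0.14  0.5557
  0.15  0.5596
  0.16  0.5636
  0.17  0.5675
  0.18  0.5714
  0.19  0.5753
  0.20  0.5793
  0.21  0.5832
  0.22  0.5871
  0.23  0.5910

T = 0.6667;  σ√T = 0.4164
d₁ = [ln(430/440) + (0.021 − 0.052 + 0.51²/2)·0.6667] / 0.4164 = [-0.0230 + 0.0660] / 0.4164 = 0.1034 which rounds to 0.10
N(d₁) = N(0.10) = 0.5398
Δ_put = exp(−qT)·(N(d₁) − 1) = 0.9659·(0.5398 − 1) = -0.4445

-0.4445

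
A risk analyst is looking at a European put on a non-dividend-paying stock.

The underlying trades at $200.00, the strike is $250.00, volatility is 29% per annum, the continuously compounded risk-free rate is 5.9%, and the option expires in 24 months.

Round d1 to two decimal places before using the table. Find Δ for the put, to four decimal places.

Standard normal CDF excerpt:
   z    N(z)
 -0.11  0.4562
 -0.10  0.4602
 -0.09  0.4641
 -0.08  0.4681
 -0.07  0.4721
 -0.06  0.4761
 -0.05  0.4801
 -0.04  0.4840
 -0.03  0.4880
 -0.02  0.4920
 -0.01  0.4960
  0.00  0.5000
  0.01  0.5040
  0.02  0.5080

σ√T = 0.29 × 1.4142 = 0.4101
d₁ = [ln(200/250) + (0.059 + 0.29²/2)·2] / 0.4101 = [-0.2231 + 0.2021] / 0.4101 = -0.0513 ⇒ -0.05
N(d₁) = N(-0.05) = 0.4801
Δ_put = N(d₁) − 1 = 0.4801 − 1 = -0.5199

-0.5199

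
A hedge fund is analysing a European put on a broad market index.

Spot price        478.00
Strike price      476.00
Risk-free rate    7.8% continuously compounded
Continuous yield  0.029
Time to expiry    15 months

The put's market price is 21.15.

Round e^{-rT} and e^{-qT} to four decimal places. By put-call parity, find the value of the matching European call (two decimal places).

exp(−qT) = exp(−0.029·1.25) = 0.9644;  exp(−rT) = exp(−0.078·1.25) = 0.9071
Put-call parity: C − P = S·e^(−qT) − K·e^(−rT) = 478·0.9644 − 476·0.9071 = 460.9832 − 431.7796 = 29.2036
C = P + (C − P) = 21.15 + (29.2036) = 50.3536

50.35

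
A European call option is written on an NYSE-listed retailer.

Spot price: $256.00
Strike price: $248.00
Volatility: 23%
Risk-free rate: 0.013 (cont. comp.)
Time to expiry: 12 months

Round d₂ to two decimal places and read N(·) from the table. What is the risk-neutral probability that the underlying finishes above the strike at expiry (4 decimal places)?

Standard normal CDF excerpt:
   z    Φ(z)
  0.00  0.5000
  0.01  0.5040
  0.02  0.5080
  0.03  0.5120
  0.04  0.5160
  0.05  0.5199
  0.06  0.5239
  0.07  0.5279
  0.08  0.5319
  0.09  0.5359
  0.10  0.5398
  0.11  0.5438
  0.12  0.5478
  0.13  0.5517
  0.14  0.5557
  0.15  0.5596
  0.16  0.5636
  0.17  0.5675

0.5319

σ√T = 0.23 × 1.0000 = 0.2300
ln(S/K) + (r + σ²/2)T = ln(256/248) + (0.013 + 0.23²/2)·1 = 0.0317 + 0.0394 = 0.0712
d₁ = 0.0712 / 0.2300 = 0.3096 which rounds to 0.31
d₂ = d₁ − σ√T = 0.3096 − 0.2300 = 0.0796 which rounds to 0.08
Risk-neutral Pr[S_T > K] = N(d₂) = N(0.08) = 0.5319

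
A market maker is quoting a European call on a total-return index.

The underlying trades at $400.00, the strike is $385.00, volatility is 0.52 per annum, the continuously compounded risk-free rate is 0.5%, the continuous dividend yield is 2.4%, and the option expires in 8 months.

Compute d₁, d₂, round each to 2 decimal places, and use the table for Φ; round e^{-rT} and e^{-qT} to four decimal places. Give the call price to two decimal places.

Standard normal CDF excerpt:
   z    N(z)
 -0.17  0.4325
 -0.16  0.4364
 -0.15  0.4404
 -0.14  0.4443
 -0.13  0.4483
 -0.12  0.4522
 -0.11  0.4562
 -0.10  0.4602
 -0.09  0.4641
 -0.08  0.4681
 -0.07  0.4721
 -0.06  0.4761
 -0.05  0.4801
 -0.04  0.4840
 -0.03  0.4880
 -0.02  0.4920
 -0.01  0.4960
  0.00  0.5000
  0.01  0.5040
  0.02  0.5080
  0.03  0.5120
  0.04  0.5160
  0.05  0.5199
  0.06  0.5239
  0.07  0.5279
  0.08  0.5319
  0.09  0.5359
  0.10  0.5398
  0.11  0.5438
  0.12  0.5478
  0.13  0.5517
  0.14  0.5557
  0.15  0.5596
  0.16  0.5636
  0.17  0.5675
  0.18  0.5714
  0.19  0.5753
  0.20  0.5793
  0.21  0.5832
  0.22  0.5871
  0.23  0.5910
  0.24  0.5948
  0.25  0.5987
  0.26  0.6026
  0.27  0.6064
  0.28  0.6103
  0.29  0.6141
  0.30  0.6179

σ√T = 0.52 × 0.8165 = 0.4246
d₁ = [ln(400/385) + (0.005 − 0.024 + ½·0.52²)·0.6667] / (σ√T) = (0.0382 + 0.0775) / 0.4246 = 0.2725 → 0.27
d₂ = 0.2725 − 0.4246 = -0.1521 → -0.15
exp(−qT) = exp(−0.024·0.6667) = 0.9841;  exp(−rT) = exp(−0.005·0.6667) = 0.9967
C = 400·0.9841·N(0.27) − 385·0.9967·N(-0.15) = 400·0.9841·0.6064 − 385·0.9967·0.4404 = 238.7033 − 168.9945 = 69.7088

$69.71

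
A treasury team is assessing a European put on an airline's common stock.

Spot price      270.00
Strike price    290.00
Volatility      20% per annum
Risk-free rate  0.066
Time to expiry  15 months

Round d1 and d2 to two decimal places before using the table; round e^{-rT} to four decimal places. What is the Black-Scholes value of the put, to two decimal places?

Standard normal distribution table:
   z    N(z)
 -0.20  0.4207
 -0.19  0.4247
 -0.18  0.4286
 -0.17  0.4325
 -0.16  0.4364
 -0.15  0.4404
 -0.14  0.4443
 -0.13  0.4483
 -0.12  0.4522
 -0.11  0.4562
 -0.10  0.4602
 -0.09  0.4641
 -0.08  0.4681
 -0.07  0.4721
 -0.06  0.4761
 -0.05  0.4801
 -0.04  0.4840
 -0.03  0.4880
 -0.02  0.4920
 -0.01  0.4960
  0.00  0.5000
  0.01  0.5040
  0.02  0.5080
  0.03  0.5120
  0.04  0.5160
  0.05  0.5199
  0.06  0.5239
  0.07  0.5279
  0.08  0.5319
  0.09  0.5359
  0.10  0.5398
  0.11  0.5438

T = 1.25;  σ√T = 0.2236
d₁ = [ln(270/290) + (0.066 + 0.2²/2)·1.25] / 0.2236 = [-0.0715 + 0.1075] / 0.2236 = 0.1612 ⇒ 0.16
d₂ = d₁ − σ√T = 0.1612 − 0.2236 = -0.0624 ⇒ -0.06
exp(−rT) = exp(−0.066·1.25) = 0.9208
N(−d₂) = N(0.06) = 0.5239;  N(−d₁) = N(-0.16) = 0.4364
P = 290·0.9208·0.5239 − 270·0.4364 = 139.8981 − 117.8280 = 22.0701

22.07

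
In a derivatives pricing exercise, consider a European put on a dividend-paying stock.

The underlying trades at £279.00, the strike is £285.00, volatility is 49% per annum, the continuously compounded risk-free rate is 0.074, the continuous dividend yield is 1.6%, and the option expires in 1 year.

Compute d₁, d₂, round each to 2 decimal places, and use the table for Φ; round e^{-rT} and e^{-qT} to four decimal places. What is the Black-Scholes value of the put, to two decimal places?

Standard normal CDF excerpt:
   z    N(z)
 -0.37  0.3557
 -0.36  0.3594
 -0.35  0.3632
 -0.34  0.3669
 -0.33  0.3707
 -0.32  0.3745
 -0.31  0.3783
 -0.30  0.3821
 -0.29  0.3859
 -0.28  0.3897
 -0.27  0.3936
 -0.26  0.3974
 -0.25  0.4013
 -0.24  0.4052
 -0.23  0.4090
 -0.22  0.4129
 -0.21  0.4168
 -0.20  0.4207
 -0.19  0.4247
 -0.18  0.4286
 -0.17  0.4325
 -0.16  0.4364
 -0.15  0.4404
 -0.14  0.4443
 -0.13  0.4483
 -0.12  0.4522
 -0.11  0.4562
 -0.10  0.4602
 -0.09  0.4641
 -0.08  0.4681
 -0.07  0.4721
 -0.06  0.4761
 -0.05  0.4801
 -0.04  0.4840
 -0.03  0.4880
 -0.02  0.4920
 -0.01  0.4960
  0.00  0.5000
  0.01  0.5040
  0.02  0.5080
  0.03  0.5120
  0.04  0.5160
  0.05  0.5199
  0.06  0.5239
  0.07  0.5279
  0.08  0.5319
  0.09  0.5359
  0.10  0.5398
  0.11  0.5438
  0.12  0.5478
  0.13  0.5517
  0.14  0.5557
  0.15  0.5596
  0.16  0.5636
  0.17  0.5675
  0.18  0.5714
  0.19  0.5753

σ√T = 0.49·√1 = 0.4900
d₁ = [ln(279/285) + (0.074 − 0.016 + 0.49²/2)·1] / 0.4900 = [-0.0213 + 0.1780] / 0.4900 = 0.3199 → 0.32
d₂ = d₁ − σ√T = 0.3199 − 0.4900 = -0.1701 → -0.17
e^(−qT) = e^(−0.016·1) = 0.9841;  e^(−rT) = e^(−0.074·1) = 0.9287
N(−d₂) = N(0.17) = 0.5675;  N(−d₁) = N(-0.32) = 0.3745
P = 285·0.9287·0.5675 − 279·0.9841·0.3745 = 150.2056 − 102.8242 = 47.3814

£47.38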